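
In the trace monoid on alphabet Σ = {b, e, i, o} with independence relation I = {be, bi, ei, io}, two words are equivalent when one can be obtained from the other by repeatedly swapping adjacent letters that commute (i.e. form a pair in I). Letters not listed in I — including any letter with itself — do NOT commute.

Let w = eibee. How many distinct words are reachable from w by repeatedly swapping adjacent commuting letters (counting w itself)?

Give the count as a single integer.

20

0(e) covers ∅
1(i) covers ∅
2(b) covers ∅
3(e) covers 0:e
4(e) covers 3:e
floor of heap: 0:e, 1:i, 2:b
completions by unplaced set U, small U first (add the entries for U minus each lowest piece of U):
  |U|=1: {1}:1  {2}:1  {4}:1
  |U|=2: {1,2}:2  {1,4}:2  {2,4}:2  {3,4}:1
  |U|=3: {0,3,4}:1  {1,2,4}:6  {1,3,4}:3  {2,3,4}:3
  start at 0(e): 12
  start at 1(i): 4
  start at 2(b): 4
sum over floor = 20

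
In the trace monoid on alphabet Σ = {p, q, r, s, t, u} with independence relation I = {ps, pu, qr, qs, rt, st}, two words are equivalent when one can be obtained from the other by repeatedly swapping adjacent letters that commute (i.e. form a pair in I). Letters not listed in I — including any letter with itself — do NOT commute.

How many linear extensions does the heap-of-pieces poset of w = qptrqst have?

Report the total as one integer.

#0=q has no predecessor
#1=p depends on [0:q]
#2=t depends on [1:p]
#3=r depends on [1:p]
#4=q depends on [2:t]
#5=s depends on [3:r]
#6=t depends on [4:q]
sources: [0:q]
N(rest) = Σ N(rest − s) over sources s of rest; N(one piece) = 1:
  size 1 → [5]=1  [6]=1
  size 2 → [3,5]=1  [4,6]=1  [5,6]=2
  size 3 → [2,4,6]=1  [3,5,6]=3  [4,5,6]=3
  size 4 → [2,4,5,6]=4  [3,4,5,6]=6
  size 5 → [2,3,4,5,6]=10
  first=0(q) contributes 10

10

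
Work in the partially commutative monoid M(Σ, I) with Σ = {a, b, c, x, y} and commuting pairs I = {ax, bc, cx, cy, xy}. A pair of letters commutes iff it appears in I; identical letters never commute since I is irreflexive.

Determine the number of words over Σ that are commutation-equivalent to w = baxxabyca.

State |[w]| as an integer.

22

0(b) covers ∅
1(a) covers 0:b
2(x) covers 0:b
3(x) covers 2:x
4(a) covers 1:a
5(b) covers 3:x, 4:a
6(y) covers 5:b
7(c) covers 4:a
8(a) covers 6:y, 7:c
floor of heap: 0:b
completions by unplaced set U, small U first (add the entries for U minus each lowest piece of U):
  |U|=1: {8}:1
  |U|=2: {6,8}:1  {7,8}:1
  |U|=3: {5,6,8}:1  {6,7,8}:2
  |U|=4: {3,5,6,8}:1  {5,6,7,8}:3
  |U|=5: {2,3,5,6,8}:1  {3,5,6,7,8}:4  {4,5,6,7,8}:3
  |U|=6: {1,4,5,6,7,8}:3  {2,3,5,6,7,8}:5  {3,4,5,6,7,8}:7
  |U|=7: {1,3,4,5,6,7,8}:10  {2,3,4,5,6,7,8}:12
  start at 0(b): 22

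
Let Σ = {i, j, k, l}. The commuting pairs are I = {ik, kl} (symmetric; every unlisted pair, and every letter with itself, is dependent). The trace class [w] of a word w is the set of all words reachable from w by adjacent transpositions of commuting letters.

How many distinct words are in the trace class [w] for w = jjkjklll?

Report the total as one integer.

4

#0=j has no predecessor
#1=j depends on [0:j]
#2=k depends on [1:j]
#3=j depends on [2:k]
#4=k depends on [3:j]
#5=l depends on [3:j]
#6=l depends on [5:l]
#7=l depends on [6:l]
sources: [0:j]
N(rest) = Σ N(rest − s) over sources s of rest; N(one piece) = 1:
  size 1 → [4]=1  [7]=1
  size 2 → [4,7]=2  [6,7]=1
  size 3 → [4,6,7]=3  [5,6,7]=1
  size 4 → [4,5,6,7]=4
  size 5 → [3,4,5,6,7]=4
  size 6 → [2,3,4,5,6,7]=4
  first=0(j) contributes 4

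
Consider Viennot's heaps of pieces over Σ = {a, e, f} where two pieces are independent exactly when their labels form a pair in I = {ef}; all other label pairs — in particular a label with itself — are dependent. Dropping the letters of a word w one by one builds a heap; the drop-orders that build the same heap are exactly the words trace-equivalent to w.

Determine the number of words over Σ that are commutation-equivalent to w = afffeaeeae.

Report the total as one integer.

drop 0:a onto floor
drop 1:f onto {0:a}
drop 2:f onto {1:f}
drop 3:f onto {2:f}
drop 4:e onto {0:a}
drop 5:a onto {3:f, 4:e}
drop 6:e onto {5:a}
drop 7:e onto {6:e}
drop 8:a onto {7:e}
drop 9:e onto {8:a}
ground layer = {0:a}
drop-orders for the pieces not yet dropped (sum over which currently-grounded one goes next):
  1 to go: {9} 1
  2 to go: {8,9} 1
  3 to go: {7,8,9} 1
  4 to go: {6,7,8,9} 1
  5 to go: {5,6,7,8,9} 1
  6 to go: {3,5,6,7,8,9} 1  {4,5,6,7,8,9} 1
  7 to go: {2,3,5,6,7,8,9} 1  {3,4,5,6,7,8,9} 2
  8 to go: {1,2,3,5,6,7,8,9} 1  {2,3,4,5,6,7,8,9} 3
  if 0:a drops first: 4 orders

4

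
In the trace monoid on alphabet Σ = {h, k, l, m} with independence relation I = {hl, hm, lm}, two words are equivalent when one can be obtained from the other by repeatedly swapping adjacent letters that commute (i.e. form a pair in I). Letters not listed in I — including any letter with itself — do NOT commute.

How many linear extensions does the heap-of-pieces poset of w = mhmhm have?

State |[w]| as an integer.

10

piece 0:m — minimal
piece 1:h — minimal
piece 2:m rests on {0:m}
piece 3:h rests on {1:h}
piece 4:m rests on {2:m}
minimal pieces: {0:m, 1:h}
ways to finish when only these pieces remain (= sum over removing one remaining piece with nothing left below it):
  1 left: {3}→1  {4}→1
  2 left: {1,3}→1  {2,4}→1  {3,4}→2
  3 left: {0,2,4}→1  {1,3,4}→3  {2,3,4}→3
  placing 0:m first → 6 extensions
  placing 1:h first → 4 extensions
total linear extensions = 10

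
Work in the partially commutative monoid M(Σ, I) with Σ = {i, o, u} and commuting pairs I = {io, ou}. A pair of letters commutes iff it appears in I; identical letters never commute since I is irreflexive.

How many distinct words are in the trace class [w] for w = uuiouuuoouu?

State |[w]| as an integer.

#0=u has no predecessor
#1=u depends on [0:u]
#2=i depends on [1:u]
#3=o has no predecessor
#4=u depends on [2:i]
#5=u depends on [4:u]
#6=u depends on [5:u]
#7=o depends on [3:o]
#8=o depends on [7:o]
#9=u depends on [6:u]
#10=u depends on [9:u]
sources: [0:u, 3:o]
N(rest) = Σ N(rest − s) over sources s of rest; N(one piece) = 1:
  size 1 → [8]=1  [10]=1
  size 2 → [7,8]=1  [8,10]=2  [9,10]=1
  size 3 → [3,7,8]=1  [6,9,10]=1  [7,8,10]=3  [8,9,10]=3
  size 4 → [3,7,8,10]=4  [5,6,9,10]=1  [6,8,9,10]=4  [7,8,9,10]=6
  size 5 → [3,7,8,9,10]=10  [4,5,6,9,10]=1  [5,6,8,9,10]=5  [6,7,8,9,10]=10
  size 6 → [2,4,5,6,9,10]=1  [3,6,7,8,9,10]=20  [4,5,6,8,9,10]=6  [5,6,7,8,9,10]=15
  size 7 → [1,2,4,5,6,9,10]=1  [2,4,5,6,8,9,10]=7  [3,5,6,7,8,9,10]=35  [4,5,6,7,8,9,10]=21
  size 8 → [0,1,2,4,5,6,9,10]=1  [1,2,4,5,6,8,9,10]=8  [2,4,5,6,7,8,9,10]=28  [3,4,5,6,7,8,9,10]=56
  size 9 → [0,1,2,4,5,6,8,9,10]=9  [1,2,4,5,6,7,8,9,10]=36  [2,3,4,5,6,7,8,9,10]=84
  first=0(u) contributes 120
  first=3(o) contributes 45
|[w]| = 165

165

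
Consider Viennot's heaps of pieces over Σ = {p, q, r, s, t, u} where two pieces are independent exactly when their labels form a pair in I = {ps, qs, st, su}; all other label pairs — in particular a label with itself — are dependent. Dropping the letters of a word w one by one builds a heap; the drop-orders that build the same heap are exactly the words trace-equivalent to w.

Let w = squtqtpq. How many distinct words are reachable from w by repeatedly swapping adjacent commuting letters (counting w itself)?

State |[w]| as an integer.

#0=s has no predecessor
#1=q has no predecessor
#2=u depends on [1:q]
#3=t depends on [2:u]
#4=q depends on [3:t]
#5=t depends on [4:q]
#6=p depends on [5:t]
#7=q depends on [6:p]
sources: [0:s, 1:q]
N(rest) = Σ N(rest − s) over sources s of rest; N(one piece) = 1:
  size 1 → [0]=1  [7]=1
  size 2 → [0,7]=2  [6,7]=1
  size 3 → [0,6,7]=3  [5,6,7]=1
  size 4 → [0,5,6,7]=4  [4,5,6,7]=1
  size 5 → [0,4,5,6,7]=5  [3,4,5,6,7]=1
  size 6 → [0,3,4,5,6,7]=6  [2,3,4,5,6,7]=1
  first=0(s) contributes 1
  first=1(q) contributes 7
|[w]| = 8

8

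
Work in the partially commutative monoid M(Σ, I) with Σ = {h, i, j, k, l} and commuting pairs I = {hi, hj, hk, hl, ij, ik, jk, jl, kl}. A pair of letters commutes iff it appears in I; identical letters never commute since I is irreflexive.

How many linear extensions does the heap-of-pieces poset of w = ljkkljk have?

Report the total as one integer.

#0=l has no predecessor
#1=j has no predecessor
#2=k has no predecessor
#3=k depends on [2:k]
#4=l depends on [0:l]
#5=j depends on [1:j]
#6=k depends on [3:k]
sources: [0:l, 1:j, 2:k]
N(rest) = Σ N(rest − s) over sources s of rest; N(one piece) = 1:
  size 1 → [4]=1  [5]=1  [6]=1
  size 2 → [0,4]=1  [1,5]=1  [3,6]=1  [4,5]=2  [4,6]=2  [5,6]=2
  size 3 → [0,4,5]=3  [0,4,6]=3  [1,4,5]=3  [1,5,6]=3  [2,3,6]=1  [3,4,6]=3  [3,5,6]=3  [4,5,6]=6
  size 4 → [0,1,4,5]=6  [0,3,4,6]=6  [0,4,5,6]=12  [1,3,5,6]=6  [1,4,5,6]=12  [2,3,4,6]=4  [2,3,5,6]=4  [3,4,5,6]=12
  size 5 → [0,1,4,5,6]=30  [0,2,3,4,6]=10  [0,3,4,5,6]=30  [1,2,3,5,6]=10  [1,3,4,5,6]=30  [2,3,4,5,6]=20
  first=0(l) contributes 60
  first=1(j) contributes 60
  first=2(k) contributes 90
|[w]| = 210

210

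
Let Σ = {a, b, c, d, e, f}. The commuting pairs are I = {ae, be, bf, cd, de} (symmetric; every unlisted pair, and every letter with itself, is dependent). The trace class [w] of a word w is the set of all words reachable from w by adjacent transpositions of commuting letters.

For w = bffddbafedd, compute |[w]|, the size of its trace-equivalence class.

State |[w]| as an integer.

9

0(b) covers ∅
1(f) covers ∅
2(f) covers 1:f
3(d) covers 0:b, 2:f
4(d) covers 3:d
5(b) covers 4:d
6(a) covers 5:b
7(f) covers 6:a
8(e) covers 7:f
9(d) covers 7:f
10(d) covers 9:d
floor of heap: 0:b, 1:f
completions by unplaced set U, small U first (add the entries for U minus each lowest piece of U):
  |U|=1: {8}:1  {10}:1
  |U|=2: {8,10}:2  {9,10}:1
  |U|=3: {8,9,10}:3
  |U|=4: {7,8,9,10}:3
  |U|=5: {6,7,8,9,10}:3
  |U|=6: {5,6,7,8,9,10}:3
  |U|=7: {4,5,6,7,8,9,10}:3
  |U|=8: {3,4,5,6,7,8,9,10}:3
  |U|=9: {0,3,4,5,6,7,8,9,10}:3  {2,3,4,5,6,7,8,9,10}:3
  start at 0(b): 3
  start at 1(f): 6
sum over floor = 9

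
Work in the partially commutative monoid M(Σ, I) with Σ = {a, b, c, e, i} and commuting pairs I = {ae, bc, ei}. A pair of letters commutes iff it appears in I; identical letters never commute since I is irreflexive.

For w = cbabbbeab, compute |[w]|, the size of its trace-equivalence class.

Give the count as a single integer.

4

drop 0:c onto floor
drop 1:b onto floor
drop 2:a onto {0:c, 1:b}
drop 3:b onto {2:a}
drop 4:b onto {3:b}
drop 5:b onto {4:b}
drop 6:e onto {5:b}
drop 7:a onto {5:b}
drop 8:b onto {6:e, 7:a}
ground layer = {0:c, 1:b}
drop-orders for the pieces not yet dropped (sum over which currently-grounded one goes next):
  1 to go: {8} 1
  2 to go: {6,8} 1  {7,8} 1
  3 to go: {6,7,8} 2
  4 to go: {5,6,7,8} 2
  5 to go: {4,5,6,7,8} 2
  6 to go: {3,4,5,6,7,8} 2
  7 to go: {2,3,4,5,6,7,8} 2
  if 0:c drops first: 2 orders
  if 1:b drops first: 2 orders
heap linearizations: 4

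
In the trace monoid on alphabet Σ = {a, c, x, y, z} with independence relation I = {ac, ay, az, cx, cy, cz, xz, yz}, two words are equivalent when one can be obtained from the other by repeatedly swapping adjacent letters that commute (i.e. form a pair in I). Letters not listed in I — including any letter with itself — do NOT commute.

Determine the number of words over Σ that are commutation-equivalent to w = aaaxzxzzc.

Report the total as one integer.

504

piece 0:a — minimal
piece 1:a rests on {0:a}
piece 2:a rests on {1:a}
piece 3:x rests on {2:a}
piece 4:z — minimal
piece 5:x rests on {3:x}
piece 6:z rests on {4:z}
piece 7:z rests on {6:z}
piece 8:c — minimal
minimal pieces: {0:a, 4:z, 8:c}
ways to finish when only these pieces remain (= sum over removing one remaining piece with nothing left below it):
  1 left: {5}→1  {7}→1  {8}→1
  2 left: {3,5}→1  {5,7}→2  {5,8}→2  {6,7}→1  {7,8}→2
  3 left: {2,3,5}→1  {3,5,7}→3  {3,5,8}→3  {4,6,7}→1  {5,6,7}→3  {5,7,8}→6  {6,7,8}→3
  4 left: {1,2,3,5}→1  {2,3,5,7}→4  {2,3,5,8}→4  {3,5,6,7}→6  {3,5,7,8}→12  {4,5,6,7}→4  {4,6,7,8}→4  {5,6,7,8}→12
  5 left: {0,1,2,3,5}→1  {1,2,3,5,7}→5  {1,2,3,5,8}→5  {2,3,5,6,7}→10  {2,3,5,7,8}→20  {3,4,5,6,7}→10  {3,5,6,7,8}→30  {4,5,6,7,8}→20
  6 left: {0,1,2,3,5,7}→6  {0,1,2,3,5,8}→6  {1,2,3,5,6,7}→15  {1,2,3,5,7,8}→30  {2,3,4,5,6,7}→20  {2,3,5,6,7,8}→60  {3,4,5,6,7,8}→60
  7 left: {0,1,2,3,5,6,7}→21  {0,1,2,3,5,7,8}→42  {1,2,3,4,5,6,7}→35  {1,2,3,5,6,7,8}→105  {2,3,4,5,6,7,8}→140
  placing 0:a first → 280 extensions
  placing 4:z first → 168 extensions
  placing 8:c first → 56 extensions
total linear extensions = 504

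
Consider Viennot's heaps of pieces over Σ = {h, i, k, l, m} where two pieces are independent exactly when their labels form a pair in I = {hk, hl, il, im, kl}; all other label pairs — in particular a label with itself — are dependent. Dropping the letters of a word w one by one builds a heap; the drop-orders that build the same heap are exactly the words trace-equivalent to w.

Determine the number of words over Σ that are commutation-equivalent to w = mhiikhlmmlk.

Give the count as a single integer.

24

piece 0:m — minimal
piece 1:h rests on {0:m}
piece 2:i rests on {1:h}
piece 3:i rests on {2:i}
piece 4:k rests on {3:i}
piece 5:h rests on {3:i}
piece 6:l rests on {0:m}
piece 7:m rests on {4:k, 5:h, 6:l}
piece 8:m rests on {7:m}
piece 9:l rests on {8:m}
piece 10:k rests on {8:m}
minimal pieces: {0:m}
ways to finish when only these pieces remain (= sum over removing one remaining piece with nothing left below it):
  1 left: {9}→1  {10}→1
  2 left: {9,10}→2
  3 left: {8,9,10}→2
  4 left: {7,8,9,10}→2
  5 left: {4,7,8,9,10}→2  {5,7,8,9,10}→2  {6,7,8,9,10}→2
  6 left: {4,5,7,8,9,10}→4  {4,6,7,8,9,10}→4  {5,6,7,8,9,10}→4
  7 left: {3,4,5,7,8,9,10}→4  {4,5,6,7,8,9,10}→12
  8 left: {2,3,4,5,7,8,9,10}→4  {3,4,5,6,7,8,9,10}→16
  9 left: {1,2,3,4,5,7,8,9,10}→4  {2,3,4,5,6,7,8,9,10}→20
  placing 0:m first → 24 extensions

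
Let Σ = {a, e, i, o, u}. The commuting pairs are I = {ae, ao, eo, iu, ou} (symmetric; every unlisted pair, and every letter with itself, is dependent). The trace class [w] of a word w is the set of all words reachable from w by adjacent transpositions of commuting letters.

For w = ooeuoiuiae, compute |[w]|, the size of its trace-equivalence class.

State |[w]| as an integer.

104

drop 0:o onto floor
drop 1:o onto {0:o}
drop 2:e onto floor
drop 3:u onto {2:e}
drop 4:o onto {1:o}
drop 5:i onto {2:e, 4:o}
drop 6:u onto {3:u}
drop 7:i onto {5:i}
drop 8:a onto {6:u, 7:i}
drop 9:e onto {6:u, 7:i}
ground layer = {0:o, 2:e}
drop-orders for the pieces not yet dropped (sum over which currently-grounded one goes next):
  1 to go: {8} 1  {9} 1
  2 to go: {8,9} 2
  3 to go: {6,8,9} 2  {7,8,9} 2
  4 to go: {3,6,8,9} 2  {5,7,8,9} 2  {6,7,8,9} 4
  5 to go: {3,6,7,8,9} 6  {4,5,7,8,9} 2  {5,6,7,8,9} 6
  6 to go: {1,4,5,7,8,9} 2  {3,5,6,7,8,9} 12  {4,5,6,7,8,9} 8
  7 to go: {0,1,4,5,7,8,9} 2  {1,4,5,6,7,8,9} 10  {2,3,5,6,7,8,9} 12  {3,4,5,6,7,8,9} 20
  8 to go: {0,1,4,5,6,7,8,9} 12  {1,3,4,5,6,7,8,9} 30  {2,3,4,5,6,7,8,9} 32
  if 0:o drops first: 62 orders
  if 2:e drops first: 42 orders
heap linearizations: 104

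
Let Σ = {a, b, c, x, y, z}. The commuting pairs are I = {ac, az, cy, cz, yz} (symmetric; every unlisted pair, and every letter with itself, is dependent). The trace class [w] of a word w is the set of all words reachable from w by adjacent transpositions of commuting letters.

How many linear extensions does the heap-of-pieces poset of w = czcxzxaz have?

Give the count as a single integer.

6

drop 0:c onto floor
drop 1:z onto floor
drop 2:c onto {0:c}
drop 3:x onto {1:z, 2:c}
drop 4:z onto {3:x}
drop 5:x onto {4:z}
drop 6:a onto {5:x}
drop 7:z onto {5:x}
ground layer = {0:c, 1:z}
drop-orders for the pieces not yet dropped (sum over which currently-grounded one goes next):
  1 to go: {6} 1  {7} 1
  2 to go: {6,7} 2
  3 to go: {5,6,7} 2
  4 to go: {4,5,6,7} 2
  5 to go: {3,4,5,6,7} 2
  6 to go: {1,3,4,5,6,7} 2  {2,3,4,5,6,7} 2
  if 0:c drops first: 4 orders
  if 1:z drops first: 2 orders
heap linearizations: 6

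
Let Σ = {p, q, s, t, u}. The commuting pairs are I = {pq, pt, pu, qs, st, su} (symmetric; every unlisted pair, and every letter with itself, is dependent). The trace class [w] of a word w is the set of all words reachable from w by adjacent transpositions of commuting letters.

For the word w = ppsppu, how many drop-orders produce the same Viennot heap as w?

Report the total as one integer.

0(p) covers ∅
1(p) covers 0:p
2(s) covers 1:p
3(p) covers 2:s
4(p) covers 3:p
5(u) covers ∅
floor of heap: 0:p, 5:u
completions by unplaced set U, small U first (add the entries for U minus each lowest piece of U):
  |U|=1: {4}:1  {5}:1
  |U|=2: {3,4}:1  {4,5}:2
  |U|=3: {2,3,4}:1  {3,4,5}:3
  |U|=4: {1,2,3,4}:1  {2,3,4,5}:4
  start at 0(p): 5
  start at 5(u): 1
sum over floor = 6

6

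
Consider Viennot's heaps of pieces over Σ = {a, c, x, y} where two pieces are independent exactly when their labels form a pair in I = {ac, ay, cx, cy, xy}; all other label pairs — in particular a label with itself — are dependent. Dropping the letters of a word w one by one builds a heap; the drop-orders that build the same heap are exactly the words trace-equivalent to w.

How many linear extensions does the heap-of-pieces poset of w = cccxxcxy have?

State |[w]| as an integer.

280

drop 0:c onto floor
drop 1:c onto {0:c}
drop 2:c onto {1:c}
drop 3:x onto floor
drop 4:x onto {3:x}
drop 5:c onto {2:c}
drop 6:x onto {4:x}
drop 7:y onto floor
ground layer = {0:c, 3:x, 7:y}
drop-orders for the pieces not yet dropped (sum over which currently-grounded one goes next):
  1 to go: {5} 1  {6} 1  {7} 1
  2 to go: {2,5} 1  {4,6} 1  {5,6} 2  {5,7} 2  {6,7} 2
  3 to go: {1,2,5} 1  {2,5,6} 3  {2,5,7} 3  {3,4,6} 1  {4,5,6} 3  {4,6,7} 3  {5,6,7} 6
  4 to go: {0,1,2,5} 1  {1,2,5,6} 4  {1,2,5,7} 4  {2,4,5,6} 6  {2,5,6,7} 12  {3,4,5,6} 4  {3,4,6,7} 4  {4,5,6,7} 12
  5 to go: {0,1,2,5,6} 5  {0,1,2,5,7} 5  {1,2,4,5,6} 10  {1,2,5,6,7} 20  {2,3,4,5,6} 10  {2,4,5,6,7} 30  {3,4,5,6,7} 20
  6 to go: {0,1,2,4,5,6} 15  {0,1,2,5,6,7} 30  {1,2,3,4,5,6} 20  {1,2,4,5,6,7} 60  {2,3,4,5,6,7} 60
  if 0:c drops first: 140 orders
  if 3:x drops first: 105 orders
  if 7:y drops first: 35 orders
heap linearizations: 280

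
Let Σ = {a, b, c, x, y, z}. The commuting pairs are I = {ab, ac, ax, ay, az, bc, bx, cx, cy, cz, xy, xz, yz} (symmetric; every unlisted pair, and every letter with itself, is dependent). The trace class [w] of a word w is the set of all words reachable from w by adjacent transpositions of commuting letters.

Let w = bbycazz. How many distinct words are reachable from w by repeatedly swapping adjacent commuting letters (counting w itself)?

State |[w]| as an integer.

126

drop 0:b onto floor
drop 1:b onto {0:b}
drop 2:y onto {1:b}
drop 3:c onto floor
drop 4:a onto floor
drop 5:z onto {1:b}
drop 6:z onto {5:z}
ground layer = {0:b, 3:c, 4:a}
drop-orders for the pieces not yet dropped (sum over which currently-grounded one goes next):
  1 to go: {2} 1  {3} 1  {4} 1  {6} 1
  2 to go: {2,3} 2  {2,4} 2  {2,6} 2  {3,4} 2  {3,6} 2  {4,6} 2  {5,6} 1
  3 to go: {2,3,4} 6  {2,3,6} 6  {2,4,6} 6  {2,5,6} 3  {3,4,6} 6  {3,5,6} 3  {4,5,6} 3
  4 to go: {1,2,5,6} 3  {2,3,4,6} 24  {2,3,5,6} 12  {2,4,5,6} 12  {3,4,5,6} 12
  5 to go: {0,1,2,5,6} 3  {1,2,3,5,6} 15  {1,2,4,5,6} 15  {2,3,4,5,6} 60
  if 0:b drops first: 90 orders
  if 3:c drops first: 18 orders
  if 4:a drops first: 18 orders
heap linearizations: 126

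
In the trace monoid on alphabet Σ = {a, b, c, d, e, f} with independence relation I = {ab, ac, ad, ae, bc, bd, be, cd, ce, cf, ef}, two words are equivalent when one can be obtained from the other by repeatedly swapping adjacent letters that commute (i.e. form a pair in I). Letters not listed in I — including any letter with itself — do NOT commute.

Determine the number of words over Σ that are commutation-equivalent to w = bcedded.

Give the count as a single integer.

42

0(b) covers ∅
1(c) covers ∅
2(e) covers ∅
3(d) covers 2:e
4(d) covers 3:d
5(e) covers 4:d
6(d) covers 5:e
floor of heap: 0:b, 1:c, 2:e
completions by unplaced set U, small U first (add the entries for U minus each lowest piece of U):
  |U|=1: {0}:1  {1}:1  {6}:1
  |U|=2: {0,1}:2  {0,6}:2  {1,6}:2  {5,6}:1
  |U|=3: {0,1,6}:6  {0,5,6}:3  {1,5,6}:3  {4,5,6}:1
  |U|=4: {0,1,5,6}:12  {0,4,5,6}:4  {1,4,5,6}:4  {3,4,5,6}:1
  |U|=5: {0,1,4,5,6}:20  {0,3,4,5,6}:5  {1,3,4,5,6}:5  {2,3,4,5,6}:1
  start at 0(b): 6
  start at 1(c): 6
  start at 2(e): 30
sum over floor = 42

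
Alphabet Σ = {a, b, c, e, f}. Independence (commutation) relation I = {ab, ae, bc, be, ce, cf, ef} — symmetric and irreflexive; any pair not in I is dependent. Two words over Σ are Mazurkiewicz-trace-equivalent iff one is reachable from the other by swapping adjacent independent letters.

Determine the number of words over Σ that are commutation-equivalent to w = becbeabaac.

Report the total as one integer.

#0=b has no predecessor
#1=e has no predecessor
#2=c has no predecessor
#3=b depends on [0:b]
#4=e depends on [1:e]
#5=a depends on [2:c]
#6=b depends on [3:b]
#7=a depends on [5:a]
#8=a depends on [7:a]
#9=c depends on [8:a]
sources: [0:b, 1:e, 2:c]
N(rest) = Σ N(rest − s) over sources s of rest; N(one piece) = 1:
  size 1 → [4]=1  [6]=1  [9]=1
  size 2 → [1,4]=1  [3,6]=1  [4,6]=2  [4,9]=2  [6,9]=2  [8,9]=1
  size 3 → [0,3,6]=1  [1,4,6]=3  [1,4,9]=3  [3,4,6]=3  [3,6,9]=3  [4,6,9]=6  [4,8,9]=3  [6,8,9]=3  [7,8,9]=1
  size 4 → [0,3,4,6]=4  [0,3,6,9]=4  [1,3,4,6]=6  [1,4,6,9]=12  [1,4,8,9]=6  [3,4,6,9]=12  [3,6,8,9]=6  [4,6,8,9]=12  [4,7,8,9]=4  [5,7,8,9]=1  [6,7,8,9]=4
  size 5 → [0,1,3,4,6]=10  [0,3,4,6,9]=20  [0,3,6,8,9]=10  [1,3,4,6,9]=30  [1,4,6,8,9]=30  [1,4,7,8,9]=10  [2,5,7,8,9]=1  [3,4,6,8,9]=30  [3,6,7,8,9]=10  [4,5,7,8,9]=5  [4,6,7,8,9]=20  [5,6,7,8,9]=5
  size 6 → [0,1,3,4,6,9]=60  [0,3,4,6,8,9]=60  [0,3,6,7,8,9]=20  [1,3,4,6,8,9]=90  [1,4,5,7,8,9]=15  [1,4,6,7,8,9]=60  [2,4,5,7,8,9]=6  [2,5,6,7,8,9]=6  [3,4,6,7,8,9]=60  [3,5,6,7,8,9]=15  [4,5,6,7,8,9]=30
  size 7 → [0,1,3,4,6,8,9]=210  [0,3,4,6,7,8,9]=140  [0,3,5,6,7,8,9]=35  [1,2,4,5,7,8,9]=21  [1,3,4,6,7,8,9]=210  [1,4,5,6,7,8,9]=105  [2,3,5,6,7,8,9]=21  [2,4,5,6,7,8,9]=42  [3,4,5,6,7,8,9]=105
  size 8 → [0,1,3,4,6,7,8,9]=560  [0,2,3,5,6,7,8,9]=56  [0,3,4,5,6,7,8,9]=280  [1,2,4,5,6,7,8,9]=168  [1,3,4,5,6,7,8,9]=420  [2,3,4,5,6,7,8,9]=168
  first=0(b) contributes 756
  first=1(e) contributes 504
  first=2(c) contributes 1260
|[w]| = 2520

2520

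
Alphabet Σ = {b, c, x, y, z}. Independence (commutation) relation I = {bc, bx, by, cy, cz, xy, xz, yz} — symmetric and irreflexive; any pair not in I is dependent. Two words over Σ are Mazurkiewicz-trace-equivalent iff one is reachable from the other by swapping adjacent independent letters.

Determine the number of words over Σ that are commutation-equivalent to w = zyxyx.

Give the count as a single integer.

#0=z has no predecessor
#1=y has no predecessor
#2=x has no predecessor
#3=y depends on [1:y]
#4=x depends on [2:x]
sources: [0:z, 1:y, 2:x]
N(rest) = Σ N(rest − s) over sources s of rest; N(one piece) = 1:
  size 1 → [0]=1  [3]=1  [4]=1
  size 2 → [0,3]=2  [0,4]=2  [1,3]=1  [2,4]=1  [3,4]=2
  size 3 → [0,1,3]=3  [0,2,4]=3  [0,3,4]=6  [1,3,4]=3  [2,3,4]=3
  first=0(z) contributes 6
  first=1(y) contributes 12
  first=2(x) contributes 12
|[w]| = 30

30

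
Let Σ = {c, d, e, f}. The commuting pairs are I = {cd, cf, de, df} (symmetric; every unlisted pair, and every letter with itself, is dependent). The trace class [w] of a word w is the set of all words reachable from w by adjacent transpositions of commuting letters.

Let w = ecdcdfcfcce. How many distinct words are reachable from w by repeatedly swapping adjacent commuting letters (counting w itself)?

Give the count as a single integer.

piece 0:e — minimal
piece 1:c rests on {0:e}
piece 2:d — minimal
piece 3:c rests on {1:c}
piece 4:d rests on {2:d}
piece 5:f rests on {0:e}
piece 6:c rests on {3:c}
piece 7:f rests on {5:f}
piece 8:c rests on {6:c}
piece 9:c rests on {8:c}
piece 10:e rests on {7:f, 9:c}
minimal pieces: {0:e, 2:d}
ways to finish when only these pieces remain (= sum over removing one remaining piece with nothing left below it):
  1 left: {4}→1  {10}→1
  2 left: {2,4}→1  {4,10}→2  {7,10}→1  {9,10}→1
  3 left: {2,4,10}→3  {4,7,10}→3  {4,9,10}→3  {5,7,10}→1  {7,9,10}→2  {8,9,10}→1
  4 left: {2,4,7,10}→6  {2,4,9,10}→6  {4,5,7,10}→4  {4,7,9,10}→8  {4,8,9,10}→4  {5,7,9,10}→3  {6,8,9,10}→1  {7,8,9,10}→3
  5 left: {2,4,5,7,10}→10  {2,4,7,9,10}→20  {2,4,8,9,10}→10  {3,6,8,9,10}→1  {4,5,7,9,10}→15  {4,6,8,9,10}→5  {4,7,8,9,10}→15  {5,7,8,9,10}→6  {6,7,8,9,10}→4
  6 left: {1,3,6,8,9,10}→1  {2,4,5,7,9,10}→45  {2,4,6,8,9,10}→15  {2,4,7,8,9,10}→45  {3,4,6,8,9,10}→6  {3,6,7,8,9,10}→5  {4,5,7,8,9,10}→36  {4,6,7,8,9,10}→24  {5,6,7,8,9,10}→10
  7 left: {1,3,4,6,8,9,10}→7  {1,3,6,7,8,9,10}→6  {2,3,4,6,8,9,10}→21  {2,4,5,7,8,9,10}→126  {2,4,6,7,8,9,10}→84  {3,4,6,7,8,9,10}→35  {3,5,6,7,8,9,10}→15  {4,5,6,7,8,9,10}→70
  8 left: {1,2,3,4,6,8,9,10}→28  {1,3,4,6,7,8,9,10}→48  {1,3,5,6,7,8,9,10}→21  {2,3,4,6,7,8,9,10}→140  {2,4,5,6,7,8,9,10}→280  {3,4,5,6,7,8,9,10}→120
  9 left: {0,1,3,5,6,7,8,9,10}→21  {1,2,3,4,6,7,8,9,10}→216  {1,3,4,5,6,7,8,9,10}→189  {2,3,4,5,6,7,8,9,10}→540
  placing 0:e first → 945 extensions
  placing 2:d first → 210 extensions
total linear extensions = 1155

1155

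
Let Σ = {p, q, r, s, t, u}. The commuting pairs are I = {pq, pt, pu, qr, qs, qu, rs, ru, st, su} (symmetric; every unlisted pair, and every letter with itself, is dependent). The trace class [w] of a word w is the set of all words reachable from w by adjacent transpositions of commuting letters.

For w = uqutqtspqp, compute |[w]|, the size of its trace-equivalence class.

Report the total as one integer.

0(u) covers ∅
1(q) covers ∅
2(u) covers 0:u
3(t) covers 1:q, 2:u
4(q) covers 3:t
5(t) covers 4:q
6(s) covers ∅
7(p) covers 6:s
8(q) covers 5:t
9(p) covers 7:p
floor of heap: 0:u, 1:q, 6:s
completions by unplaced set U, small U first (add the entries for U minus each lowest piece of U):
  |U|=1: {8}:1  {9}:1
  |U|=2: {5,8}:1  {7,9}:1  {8,9}:2
  |U|=3: {4,5,8}:1  {5,8,9}:3  {6,7,9}:1  {7,8,9}:3
  |U|=4: {3,4,5,8}:1  {4,5,8,9}:4  {5,7,8,9}:6  {6,7,8,9}:4
  |U|=5: {1,3,4,5,8}:1  {2,3,4,5,8}:1  {3,4,5,8,9}:5  {4,5,7,8,9}:10  {5,6,7,8,9}:10
  |U|=6: {0,2,3,4,5,8}:1  {1,2,3,4,5,8}:2  {1,3,4,5,8,9}:6  {2,3,4,5,8,9}:6  {3,4,5,7,8,9}:15  {4,5,6,7,8,9}:20
  |U|=7: {0,1,2,3,4,5,8}:3  {0,2,3,4,5,8,9}:7  {1,2,3,4,5,8,9}:14  {1,3,4,5,7,8,9}:21  {2,3,4,5,7,8,9}:21  {3,4,5,6,7,8,9}:35
  |U|=8: {0,1,2,3,4,5,8,9}:24  {0,2,3,4,5,7,8,9}:28  {1,2,3,4,5,7,8,9}:56  {1,3,4,5,6,7,8,9}:56  {2,3,4,5,6,7,8,9}:56
  start at 0(u): 168
  start at 1(q): 84
  start at 6(s): 108
sum over floor = 360

360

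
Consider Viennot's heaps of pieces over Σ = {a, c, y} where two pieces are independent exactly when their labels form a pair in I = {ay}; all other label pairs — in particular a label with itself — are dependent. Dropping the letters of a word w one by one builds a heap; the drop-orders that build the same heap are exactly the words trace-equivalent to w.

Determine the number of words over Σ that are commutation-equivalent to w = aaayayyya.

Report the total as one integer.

0(a) covers ∅
1(a) covers 0:a
2(a) covers 1:a
3(y) covers ∅
4(a) covers 2:a
5(y) covers 3:y
6(y) covers 5:y
7(y) covers 6:y
8(a) covers 4:a
floor of heap: 0:a, 3:y
completions by unplaced set U, small U first (add the entries for U minus each lowest piece of U):
  |U|=1: {7}:1  {8}:1
  |U|=2: {4,8}:1  {6,7}:1  {7,8}:2
  |U|=3: {2,4,8}:1  {4,7,8}:3  {5,6,7}:1  {6,7,8}:3
  |U|=4: {1,2,4,8}:1  {2,4,7,8}:4  {3,5,6,7}:1  {4,6,7,8}:6  {5,6,7,8}:4
  |U|=5: {0,1,2,4,8}:1  {1,2,4,7,8}:5  {2,4,6,7,8}:10  {3,5,6,7,8}:5  {4,5,6,7,8}:10
  |U|=6: {0,1,2,4,7,8}:6  {1,2,4,6,7,8}:15  {2,4,5,6,7,8}:20  {3,4,5,6,7,8}:15
  |U|=7: {0,1,2,4,6,7,8}:21  {1,2,4,5,6,7,8}:35  {2,3,4,5,6,7,8}:35
  start at 0(a): 70
  start at 3(y): 56
sum over floor = 126

126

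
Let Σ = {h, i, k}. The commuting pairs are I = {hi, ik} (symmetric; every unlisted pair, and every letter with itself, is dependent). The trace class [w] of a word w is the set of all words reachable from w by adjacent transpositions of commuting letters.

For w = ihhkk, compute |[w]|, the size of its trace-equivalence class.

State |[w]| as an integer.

5

drop 0:i onto floor
drop 1:h onto floor
drop 2:h onto {1:h}
drop 3:k onto {2:h}
drop 4:k onto {3:k}
ground layer = {0:i, 1:h}
drop-orders for the pieces not yet dropped (sum over which currently-grounded one goes next):
  1 to go: {0} 1  {4} 1
  2 to go: {0,4} 2  {3,4} 1
  3 to go: {0,3,4} 3  {2,3,4} 1
  if 0:i drops first: 1 orders
  if 1:h drops first: 4 orders
heap linearizations: 5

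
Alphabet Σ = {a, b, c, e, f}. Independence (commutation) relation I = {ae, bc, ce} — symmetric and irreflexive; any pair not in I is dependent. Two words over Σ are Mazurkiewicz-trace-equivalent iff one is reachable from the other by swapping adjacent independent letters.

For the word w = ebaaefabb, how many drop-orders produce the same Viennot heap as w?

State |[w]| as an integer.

drop 0:e onto floor
drop 1:b onto {0:e}
drop 2:a onto {1:b}
drop 3:a onto {2:a}
drop 4:e onto {1:b}
drop 5:f onto {3:a, 4:e}
drop 6:a onto {5:f}
drop 7:b onto {6:a}
drop 8:b onto {7:b}
ground layer = {0:e}
drop-orders for the pieces not yet dropped (sum over which currently-grounded one goes next):
  1 to go: {8} 1
  2 to go: {7,8} 1
  3 to go: {6,7,8} 1
  4 to go: {5,6,7,8} 1
  5 to go: {3,5,6,7,8} 1  {4,5,6,7,8} 1
  6 to go: {2,3,5,6,7,8} 1  {3,4,5,6,7,8} 2
  7 to go: {2,3,4,5,6,7,8} 3
  if 0:e drops first: 3 orders

3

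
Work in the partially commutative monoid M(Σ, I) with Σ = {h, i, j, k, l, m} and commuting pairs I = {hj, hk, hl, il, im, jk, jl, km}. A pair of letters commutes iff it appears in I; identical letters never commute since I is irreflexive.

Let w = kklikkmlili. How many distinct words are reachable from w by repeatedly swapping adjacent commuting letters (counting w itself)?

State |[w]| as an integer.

50

#0=k has no predecessor
#1=k depends on [0:k]
#2=l depends on [1:k]
#3=i depends on [1:k]
#4=k depends on [2:l, 3:i]
#5=k depends on [4:k]
#6=m depends on [2:l]
#7=l depends on [5:k, 6:m]
#8=i depends on [5:k]
#9=l depends on [7:l]
#10=i depends on [8:i]
sources: [0:k]
N(rest) = Σ N(rest − s) over sources s of rest; N(one piece) = 1:
  size 1 → [9]=1  [10]=1
  size 2 → [7,9]=1  [8,10]=1  [9,10]=2
  size 3 → [6,7,9]=1  [7,9,10]=3  [8,9,10]=3
  size 4 → [6,7,9,10]=4  [7,8,9,10]=6
  size 5 → [5,7,8,9,10]=6  [6,7,8,9,10]=10
  size 6 → [4,5,7,8,9,10]=6  [5,6,7,8,9,10]=16
  size 7 → [3,4,5,7,8,9,10]=6  [4,5,6,7,8,9,10]=22
  size 8 → [2,4,5,6,7,8,9,10]=22  [3,4,5,6,7,8,9,10]=28
  size 9 → [2,3,4,5,6,7,8,9,10]=50
  first=0(k) contributes 50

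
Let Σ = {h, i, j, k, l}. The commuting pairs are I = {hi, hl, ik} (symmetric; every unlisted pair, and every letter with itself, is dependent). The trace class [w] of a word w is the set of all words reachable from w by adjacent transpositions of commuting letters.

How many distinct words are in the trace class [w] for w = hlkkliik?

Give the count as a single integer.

#0=h has no predecessor
#1=l has no predecessor
#2=k depends on [0:h, 1:l]
#3=k depends on [2:k]
#4=l depends on [3:k]
#5=i depends on [4:l]
#6=i depends on [5:i]
#7=k depends on [4:l]
sources: [0:h, 1:l]
N(rest) = Σ N(rest − s) over sources s of rest; N(one piece) = 1:
  size 1 → [6]=1  [7]=1
  size 2 → [5,6]=1  [6,7]=2
  size 3 → [5,6,7]=3
  size 4 → [4,5,6,7]=3
  size 5 → [3,4,5,6,7]=3
  size 6 → [2,3,4,5,6,7]=3
  first=0(h) contributes 3
  first=1(l) contributes 3
|[w]| = 6

6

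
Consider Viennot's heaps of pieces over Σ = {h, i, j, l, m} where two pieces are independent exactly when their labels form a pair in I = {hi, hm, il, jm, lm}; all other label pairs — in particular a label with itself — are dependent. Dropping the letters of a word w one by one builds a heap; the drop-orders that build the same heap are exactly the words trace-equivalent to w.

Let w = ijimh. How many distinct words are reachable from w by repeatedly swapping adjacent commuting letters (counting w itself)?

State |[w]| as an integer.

0(i) covers ∅
1(j) covers 0:i
2(i) covers 1:j
3(m) covers 2:i
4(h) covers 1:j
floor of heap: 0:i
completions by unplaced set U, small U first (add the entries for U minus each lowest piece of U):
  |U|=1: {3}:1  {4}:1
  |U|=2: {2,3}:1  {3,4}:2
  |U|=3: {2,3,4}:3
  start at 0(i): 3

3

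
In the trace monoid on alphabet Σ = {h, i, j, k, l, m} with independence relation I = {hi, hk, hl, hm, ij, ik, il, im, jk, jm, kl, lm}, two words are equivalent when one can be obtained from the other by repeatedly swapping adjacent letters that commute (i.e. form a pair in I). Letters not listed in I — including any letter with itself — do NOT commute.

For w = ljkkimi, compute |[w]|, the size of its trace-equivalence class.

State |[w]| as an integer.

0(l) covers ∅
1(j) covers 0:l
2(k) covers ∅
3(k) covers 2:k
4(i) covers ∅
5(m) covers 3:k
6(i) covers 4:i
floor of heap: 0:l, 2:k, 4:i
completions by unplaced set U, small U first (add the entries for U minus each lowest piece of U):
  |U|=1: {1}:1  {5}:1  {6}:1
  |U|=2: {0,1}:1  {1,5}:2  {1,6}:2  {3,5}:1  {4,6}:1  {5,6}:2
  |U|=3: {0,1,5}:3  {0,1,6}:3  {1,3,5}:3  {1,4,6}:3  {1,5,6}:6  {2,3,5}:1  {3,5,6}:3  {4,5,6}:3
  |U|=4: {0,1,3,5}:6  {0,1,4,6}:6  {0,1,5,6}:12  {1,2,3,5}:4  {1,3,5,6}:12  {1,4,5,6}:12  {2,3,5,6}:4  {3,4,5,6}:6
  |U|=5: {0,1,2,3,5}:10  {0,1,3,5,6}:30  {0,1,4,5,6}:30  {1,2,3,5,6}:20  {1,3,4,5,6}:30  {2,3,4,5,6}:10
  start at 0(l): 60
  start at 2(k): 90
  start at 4(i): 60
sum over floor = 210

210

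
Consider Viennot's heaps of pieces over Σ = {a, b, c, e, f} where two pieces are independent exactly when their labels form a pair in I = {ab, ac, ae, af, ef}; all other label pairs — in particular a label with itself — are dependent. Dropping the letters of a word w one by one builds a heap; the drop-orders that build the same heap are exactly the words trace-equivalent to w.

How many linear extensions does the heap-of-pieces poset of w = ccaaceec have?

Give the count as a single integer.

28

0(c) covers ∅
1(c) covers 0:c
2(a) covers ∅
3(a) covers 2:a
4(c) covers 1:c
5(e) covers 4:c
6(e) covers 5:e
7(c) covers 6:e
floor of heap: 0:c, 2:a
completions by unplaced set U, small U first (add the entries for U minus each lowest piece of U):
  |U|=1: {3}:1  {7}:1
  |U|=2: {2,3}:1  {3,7}:2  {6,7}:1
  |U|=3: {2,3,7}:3  {3,6,7}:3  {5,6,7}:1
  |U|=4: {2,3,6,7}:6  {3,5,6,7}:4  {4,5,6,7}:1
  |U|=5: {1,4,5,6,7}:1  {2,3,5,6,7}:10  {3,4,5,6,7}:5
  |U|=6: {0,1,4,5,6,7}:1  {1,3,4,5,6,7}:6  {2,3,4,5,6,7}:15
  start at 0(c): 21
  start at 2(a): 7
sum over floor = 28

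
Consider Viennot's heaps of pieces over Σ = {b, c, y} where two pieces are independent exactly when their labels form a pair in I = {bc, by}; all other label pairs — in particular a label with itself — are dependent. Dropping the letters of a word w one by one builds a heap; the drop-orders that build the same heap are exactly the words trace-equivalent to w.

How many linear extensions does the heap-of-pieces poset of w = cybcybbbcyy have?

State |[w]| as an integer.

330

0(c) covers ∅
1(y) covers 0:c
2(b) covers ∅
3(c) covers 1:y
4(y) covers 3:c
5(b) covers 2:b
6(b) covers 5:b
7(b) covers 6:b
8(c) covers 4:y
9(y) covers 8:c
10(y) covers 9:y
floor of heap: 0:c, 2:b
completions by unplaced set U, small U first (add the entries for U minus each lowest piece of U):
  |U|=1: {7}:1  {10}:1
  |U|=2: {6,7}:1  {7,10}:2  {9,10}:1
  |U|=3: {5,6,7}:1  {6,7,10}:3  {7,9,10}:3  {8,9,10}:1
  |U|=4: {2,5,6,7}:1  {4,8,9,10}:1  {5,6,7,10}:4  {6,7,9,10}:6  {7,8,9,10}:4
  |U|=5: {2,5,6,7,10}:5  {3,4,8,9,10}:1  {4,7,8,9,10}:5  {5,6,7,9,10}:10  {6,7,8,9,10}:10
  |U|=6: {1,3,4,8,9,10}:1  {2,5,6,7,9,10}:15  {3,4,7,8,9,10}:6  {4,6,7,8,9,10}:15  {5,6,7,8,9,10}:20
  |U|=7: {0,1,3,4,8,9,10}:1  {1,3,4,7,8,9,10}:7  {2,5,6,7,8,9,10}:35  {3,4,6,7,8,9,10}:21  {4,5,6,7,8,9,10}:35
  |U|=8: {0,1,3,4,7,8,9,10}:8  {1,3,4,6,7,8,9,10}:28  {2,4,5,6,7,8,9,10}:70  {3,4,5,6,7,8,9,10}:56
  |U|=9: {0,1,3,4,6,7,8,9,10}:36  {1,3,4,5,6,7,8,9,10}:84  {2,3,4,5,6,7,8,9,10}:126
  start at 0(c): 210
  start at 2(b): 120
sum over floor = 330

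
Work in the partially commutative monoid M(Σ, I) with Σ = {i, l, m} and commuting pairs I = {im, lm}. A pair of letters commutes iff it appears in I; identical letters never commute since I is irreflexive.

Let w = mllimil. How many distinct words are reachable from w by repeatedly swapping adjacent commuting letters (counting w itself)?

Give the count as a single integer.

drop 0:m onto floor
drop 1:l onto floor
drop 2:l onto {1:l}
drop 3:i onto {2:l}
drop 4:m onto {0:m}
drop 5:i onto {3:i}
drop 6:l onto {5:i}
ground layer = {0:m, 1:l}
drop-orders for the pieces not yet dropped (sum over which currently-grounded one goes next):
  1 to go: {4} 1  {6} 1
  2 to go: {0,4} 1  {4,6} 2  {5,6} 1
  3 to go: {0,4,6} 3  {3,5,6} 1  {4,5,6} 3
  4 to go: {0,4,5,6} 6  {2,3,5,6} 1  {3,4,5,6} 4
  5 to go: {0,3,4,5,6} 10  {1,2,3,5,6} 1  {2,3,4,5,6} 5
  if 0:m drops first: 6 orders
  if 1:l drops first: 15 orders
heap linearizations: 21

21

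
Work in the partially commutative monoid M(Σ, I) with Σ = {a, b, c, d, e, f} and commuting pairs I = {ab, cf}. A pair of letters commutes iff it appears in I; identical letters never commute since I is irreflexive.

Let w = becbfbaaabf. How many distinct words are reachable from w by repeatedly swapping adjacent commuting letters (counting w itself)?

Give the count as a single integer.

drop 0:b onto floor
drop 1:e onto {0:b}
drop 2:c onto {1:e}
drop 3:b onto {2:c}
drop 4:f onto {3:b}
drop 5:b onto {4:f}
drop 6:a onto {4:f}
drop 7:a onto {6:a}
drop 8:a onto {7:a}
drop 9:b onto {5:b}
drop 10:f onto {8:a, 9:b}
ground layer = {0:b}
drop-orders for the pieces not yet dropped (sum over which currently-grounded one goes next):
  1 to go: {10} 1
  2 to go: {8,10} 1  {9,10} 1
  3 to go: {5,9,10} 1  {7,8,10} 1  {8,9,10} 2
  4 to go: {5,8,9,10} 3  {6,7,8,10} 1  {7,8,9,10} 3
  5 to go: {5,7,8,9,10} 6  {6,7,8,9,10} 4
  6 to go: {5,6,7,8,9,10} 10
  7 to go: {4,5,6,7,8,9,10} 10
  8 to go: {3,4,5,6,7,8,9,10} 10
  9 to go: {2,3,4,5,6,7,8,9,10} 10
  if 0:b drops first: 10 orders

10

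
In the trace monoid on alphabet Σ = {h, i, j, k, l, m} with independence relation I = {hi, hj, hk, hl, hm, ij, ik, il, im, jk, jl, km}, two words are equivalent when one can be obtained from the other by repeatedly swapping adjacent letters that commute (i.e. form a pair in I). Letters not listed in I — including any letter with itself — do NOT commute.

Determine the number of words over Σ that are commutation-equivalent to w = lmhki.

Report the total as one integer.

drop 0:l onto floor
drop 1:m onto {0:l}
drop 2:h onto floor
drop 3:k onto {0:l}
drop 4:i onto floor
ground layer = {0:l, 2:h, 4:i}
drop-orders for the pieces not yet dropped (sum over which currently-grounded one goes next):
  1 to go: {1} 1  {2} 1  {3} 1  {4} 1
  2 to go: {1,2} 2  {1,3} 2  {1,4} 2  {2,3} 2  {2,4} 2  {3,4} 2
  3 to go: {0,1,3} 2  {1,2,3} 6  {1,2,4} 6  {1,3,4} 6  {2,3,4} 6
  if 0:l drops first: 24 orders
  if 2:h drops first: 8 orders
  if 4:i drops first: 8 orders
heap linearizations: 40

40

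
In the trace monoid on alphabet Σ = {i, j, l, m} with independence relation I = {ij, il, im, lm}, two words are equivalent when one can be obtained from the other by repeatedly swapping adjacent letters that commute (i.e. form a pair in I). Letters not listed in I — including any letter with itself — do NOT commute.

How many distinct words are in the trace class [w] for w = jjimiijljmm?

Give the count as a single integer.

piece 0:j — minimal
piece 1:j rests on {0:j}
piece 2:i — minimal
piece 3:m rests on {1:j}
piece 4:i rests on {2:i}
piece 5:i rests on {4:i}
piece 6:j rests on {3:m}
piece 7:l rests on {6:j}
piece 8:j rests on {7:l}
piece 9:m rests on {8:j}
piece 10:m rests on {9:m}
minimal pieces: {0:j, 2:i}
ways to finish when only these pieces remain (= sum over removing one remaining piece with nothing left below it):
  1 left: {5}→1  {10}→1
  2 left: {4,5}→1  {5,10}→2  {9,10}→1
  3 left: {2,4,5}→1  {4,5,10}→3  {5,9,10}→3  {8,9,10}→1
  4 left: {2,4,5,10}→4  {4,5,9,10}→6  {5,8,9,10}→4  {7,8,9,10}→1
  5 left: {2,4,5,9,10}→10  {4,5,8,9,10}→10  {5,7,8,9,10}→5  {6,7,8,9,10}→1
  6 left: {2,4,5,8,9,10}→20  {3,6,7,8,9,10}→1  {4,5,7,8,9,10}→15  {5,6,7,8,9,10}→6
  7 left: {1,3,6,7,8,9,10}→1  {2,4,5,7,8,9,10}→35  {3,5,6,7,8,9,10}→7  {4,5,6,7,8,9,10}→21
  8 left: {0,1,3,6,7,8,9,10}→1  {1,3,5,6,7,8,9,10}→8  {2,4,5,6,7,8,9,10}→56  {3,4,5,6,7,8,9,10}→28
  9 left: {0,1,3,5,6,7,8,9,10}→9  {1,3,4,5,6,7,8,9,10}→36  {2,3,4,5,6,7,8,9,10}→84
  placing 0:j first → 120 extensions
  placing 2:i first → 45 extensions
total linear extensions = 165

165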